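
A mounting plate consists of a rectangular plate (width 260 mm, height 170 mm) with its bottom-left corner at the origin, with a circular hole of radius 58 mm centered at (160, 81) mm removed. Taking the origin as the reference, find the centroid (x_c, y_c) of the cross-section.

Part | A | x̄ᵢ | ȳᵢ | A·x̄ᵢ | A·ȳᵢ
plate | 44200.00 | 130.00 | 85.00 | 5746000.00 | 3757000.00
hole | -10568.32 | 160.00 | 81.00 | -1690930.83 | -856033.73
Σ | 33631.68 |  |  | 4055069.17 | 2900966.27
x_c = 4055069.17 / 33631.68 = 120.57 mm
y_c = 2900966.27 / 33631.68 = 86.26 mm

x_c = 120.57 mm, y_c = 86.26 mm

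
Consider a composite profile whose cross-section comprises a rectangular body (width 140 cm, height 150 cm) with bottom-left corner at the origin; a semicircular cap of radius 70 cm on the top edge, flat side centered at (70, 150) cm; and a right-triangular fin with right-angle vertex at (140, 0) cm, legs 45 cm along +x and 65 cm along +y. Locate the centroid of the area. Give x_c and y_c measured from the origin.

rectangular body: A = 140 × 150 = 21000.00, centroid at (70.00, 75.00).
semicircular top: A = ½π·70² = 7696.90, centroid at (70.00, 179.71).
triangular fin: A = ½·45·65 = 1462.50, centroid at (155.00, 21.67).
ΣA = 30159.40 cm², ΣAx_c = 2235470.64 cm³, ΣAy_c = 2989889.47 cm³.
x_c = 2235470.64/30159.40 = 74.12 cm; y_c = 2989889.47/30159.40 = 99.14 cm.

x_c = 74.12 cm, y_c = 99.14 cm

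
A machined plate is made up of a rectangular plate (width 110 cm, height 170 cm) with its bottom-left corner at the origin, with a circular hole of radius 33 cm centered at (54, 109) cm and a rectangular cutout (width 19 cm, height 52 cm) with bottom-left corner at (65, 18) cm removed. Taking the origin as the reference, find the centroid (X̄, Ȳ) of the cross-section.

Part | A | x̄ᵢ | ȳᵢ | A·x̄ᵢ | A·ȳᵢ
plate | 18700.00 | 55.00 | 85.00 | 1028500.00 | 1589500.00
hole 1 | -3421.19 | 54.00 | 109.00 | -184744.50 | -372910.19
hole 2 | -988.00 | 74.50 | 44.00 | -73606.00 | -43472.00
Σ | 14290.81 |  |  | 770149.50 | 1173117.81
X̄ = 770149.50 / 14290.81 = 53.89 cm
Ȳ = 1173117.81 / 14290.81 = 82.09 cm

X̄ = 53.89 cm, Ȳ = 82.09 cm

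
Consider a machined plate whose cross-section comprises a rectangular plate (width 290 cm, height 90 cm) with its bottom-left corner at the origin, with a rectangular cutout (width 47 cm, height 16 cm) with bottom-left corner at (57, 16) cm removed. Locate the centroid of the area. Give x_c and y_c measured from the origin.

plate: A = 290 × 90 = 26100.00, centroid at (145.00, 45.00).
hole: A = −(47 × 16) = -752.00, centroid at (80.50, 24.00).
ΣA = 25348.00 cm²
ΣAx_c = (26100.00)(145.00) + (-752.00)(80.50) = 3723964.00 cm³
ΣAy_c = (26100.00)(45.00) + (-752.00)(24.00) = 1156452.00 cm³
x_c = 3723964.00 / 25348.00 = 146.91 cm
y_c = 1156452.00 / 25348.00 = 45.62 cm

x_c = 146.91 cm, y_c = 45.62 cm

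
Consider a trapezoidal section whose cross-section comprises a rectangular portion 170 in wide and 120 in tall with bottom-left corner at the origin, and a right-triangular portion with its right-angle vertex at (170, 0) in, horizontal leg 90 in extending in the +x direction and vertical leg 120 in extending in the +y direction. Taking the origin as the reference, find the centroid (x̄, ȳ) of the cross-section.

x̄ = 109.07 in, ȳ = 55.81 in

rectangular portion: A = 170 × 120 = 20400.00, centroid at (85.00, 60.00).
triangular portion: A = ½·90·120 = 5400.00, centroid at (200.00, 40.00).
ΣA = 25800.00 in²
ΣAx̄ = (20400.00)(85.00) + (5400.00)(200.00) = 2814000.00 in³
ΣAȳ = (20400.00)(60.00) + (5400.00)(40.00) = 1440000.00 in³
x̄ = 2814000.00 / 25800.00 = 109.07 in
ȳ = 1440000.00 / 25800.00 = 55.81 in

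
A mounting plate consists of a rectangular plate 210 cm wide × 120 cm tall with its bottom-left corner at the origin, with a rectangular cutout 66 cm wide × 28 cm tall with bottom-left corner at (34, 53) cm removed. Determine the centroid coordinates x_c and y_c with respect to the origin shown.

plate: A = 210 × 120 = 25200.00, centroid at (105.00, 60.00).
hole: A = −(66 × 28) = -1848.00, centroid at (67.00, 67.00).
ΣA = 23352.00 cm²
ΣAx_c = (25200.00)(105.00) + (-1848.00)(67.00) = 2522184.00 cm³
ΣAy_c = (25200.00)(60.00) + (-1848.00)(67.00) = 1388184.00 cm³
x_c = 2522184.00 / 23352.00 = 108.01 cm
y_c = 1388184.00 / 23352.00 = 59.45 cm

x_c = 108.01 cm, y_c = 59.45 cm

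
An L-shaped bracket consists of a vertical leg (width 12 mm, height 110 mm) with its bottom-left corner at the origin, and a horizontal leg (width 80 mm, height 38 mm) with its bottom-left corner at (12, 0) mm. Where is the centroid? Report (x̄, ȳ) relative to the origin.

vertical leg: A = 12 × 110 = 1320.00, centroid at (6.00, 55.00).
horizontal leg: A = 80 × 38 = 3040.00, centroid at (52.00, 19.00).
ΣA = 4360.00 mm²
ΣAx̄ = (1320.00)(6.00) + (3040.00)(52.00) = 166000.00 mm³
ΣAȳ = (1320.00)(55.00) + (3040.00)(19.00) = 130360.00 mm³
x̄ = 166000.00 / 4360.00 = 38.07 mm
ȳ = 130360.00 / 4360.00 = 29.90 mm

x̄ = 38.07 mm, ȳ = 29.90 mm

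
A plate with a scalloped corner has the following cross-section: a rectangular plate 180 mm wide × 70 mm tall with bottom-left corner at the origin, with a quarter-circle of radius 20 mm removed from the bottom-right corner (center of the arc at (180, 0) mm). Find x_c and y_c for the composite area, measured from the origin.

Part | A | x̄ᵢ | ȳᵢ | A·x̄ᵢ | A·ȳᵢ
plate | 12600.00 | 90.00 | 35.00 | 1134000.00 | 441000.00
removed quarter-circle | -314.16 | 171.51 | 8.49 | -53882.00 | -2666.67
Σ | 12285.84 |  |  | 1080118.00 | 438333.33
x_c = 1080118.00 / 12285.84 = 87.92 mm
y_c = 438333.33 / 12285.84 = 35.68 mm

x_c = 87.92 mm, y_c = 35.68 mm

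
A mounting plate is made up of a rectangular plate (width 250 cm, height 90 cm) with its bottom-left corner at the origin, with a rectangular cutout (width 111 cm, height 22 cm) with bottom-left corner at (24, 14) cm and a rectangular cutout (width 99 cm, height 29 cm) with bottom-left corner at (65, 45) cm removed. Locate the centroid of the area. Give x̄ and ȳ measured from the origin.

x̄ = 133.22 cm, ȳ = 45.42 cm

Part | A | x̄ᵢ | ȳᵢ | A·x̄ᵢ | A·ȳᵢ
plate | 22500.00 | 125.00 | 45.00 | 2812500.00 | 1012500.00
hole 1 | -2442.00 | 79.50 | 25.00 | -194139.00 | -61050.00
hole 2 | -2871.00 | 114.50 | 59.50 | -328729.50 | -170824.50
Σ | 17187.00 |  |  | 2289631.50 | 780625.50
x̄ = 2289631.50 / 17187.00 = 133.22 cm
ȳ = 780625.50 / 17187.00 = 45.42 cm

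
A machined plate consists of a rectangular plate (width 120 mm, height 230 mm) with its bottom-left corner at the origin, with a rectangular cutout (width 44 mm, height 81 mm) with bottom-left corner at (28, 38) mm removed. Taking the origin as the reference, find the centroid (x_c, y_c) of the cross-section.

x_c = 61.48 mm, y_c = 120.41 mm

plate: A = 120 × 230 = 27600.00, centroid at (60.00, 115.00).
hole: A = −(44 × 81) = -3564.00, centroid at (50.00, 78.50).
ΣA = 24036.00 mm²
ΣAx_c = (27600.00)(60.00) + (-3564.00)(50.00) = 1477800.00 mm³
ΣAy_c = (27600.00)(115.00) + (-3564.00)(78.50) = 2894226.00 mm³
x_c = 1477800.00 / 24036.00 = 61.48 mm
y_c = 2894226.00 / 24036.00 = 120.41 mm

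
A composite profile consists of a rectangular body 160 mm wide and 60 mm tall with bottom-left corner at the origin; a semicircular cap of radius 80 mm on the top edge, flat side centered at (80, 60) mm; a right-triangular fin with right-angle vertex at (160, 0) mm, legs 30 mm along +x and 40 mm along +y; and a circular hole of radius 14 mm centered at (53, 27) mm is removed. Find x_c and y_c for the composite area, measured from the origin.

x_c = 83.60 mm, y_c = 62.32 mm

rectangular body: A = 160 × 60 = 9600.00, centroid at (80.00, 30.00).
semicircular top: A = ½π·80² = 10053.10, centroid at (80.00, 93.95).
triangular fin: A = ½·30·40 = 600.00, centroid at (170.00, 13.33).
hole: A = −π·14² = -615.75, centroid at (53.00, 27.00).
ΣA = 19637.34 mm², ΣAx_c = 1641612.85 mm³, ΣAy_c = 1223893.81 mm³.
x_c = 1641612.85/19637.34 = 83.60 mm; y_c = 1223893.81/19637.34 = 62.32 mm.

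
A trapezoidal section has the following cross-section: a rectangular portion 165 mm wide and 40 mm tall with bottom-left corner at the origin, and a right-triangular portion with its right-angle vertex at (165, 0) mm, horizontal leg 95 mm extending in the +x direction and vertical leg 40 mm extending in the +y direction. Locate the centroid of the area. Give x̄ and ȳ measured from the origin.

x̄ = 108.02 mm, ȳ = 18.51 mm

rectangular portion: A = 165 × 40 = 6600.00, centroid at (82.50, 20.00).
triangular portion: A = ½·95·40 = 1900.00, centroid at (196.67, 13.33).
ΣA = 8500.00 mm²
ΣAx̄ = (6600.00)(82.50) + (1900.00)(196.67) = 918166.67 mm³
ΣAȳ = (6600.00)(20.00) + (1900.00)(13.33) = 157333.33 mm³
x̄ = 918166.67 / 8500.00 = 108.02 mm
ȳ = 157333.33 / 8500.00 = 18.51 mm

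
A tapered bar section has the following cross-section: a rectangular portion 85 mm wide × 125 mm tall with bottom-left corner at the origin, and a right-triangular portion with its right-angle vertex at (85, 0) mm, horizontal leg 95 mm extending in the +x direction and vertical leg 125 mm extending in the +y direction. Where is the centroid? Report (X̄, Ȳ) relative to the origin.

X̄ = 69.09 mm, Ȳ = 55.03 mm

rectangular portion: A = 85 × 125 = 10625.00, centroid at (42.50, 62.50).
triangular portion: A = ½·95·125 = 5937.50, centroid at (116.67, 41.67).
ΣA = 16562.50 mm², ΣAX̄ = 1144270.83 mm³, ΣAȲ = 911458.33 mm³.
X̄ = 1144270.83/16562.50 = 69.09 mm; Ȳ = 911458.33/16562.50 = 55.03 mm.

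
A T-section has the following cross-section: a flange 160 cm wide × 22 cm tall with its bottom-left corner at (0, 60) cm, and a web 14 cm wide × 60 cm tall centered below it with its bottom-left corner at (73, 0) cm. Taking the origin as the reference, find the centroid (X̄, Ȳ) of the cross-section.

X̄ = 80.00 cm, Ȳ = 63.10 cm

Part | A | x̄ᵢ | ȳᵢ | A·x̄ᵢ | A·ȳᵢ
web | 840.00 | 80.00 | 30.00 | 67200.00 | 25200.00
flange | 3520.00 | 80.00 | 71.00 | 281600.00 | 249920.00
Σ | 4360.00 |  |  | 348800.00 | 275120.00
X̄ = 348800.00 / 4360.00 = 80.00 cm
Ȳ = 275120.00 / 4360.00 = 63.10 cm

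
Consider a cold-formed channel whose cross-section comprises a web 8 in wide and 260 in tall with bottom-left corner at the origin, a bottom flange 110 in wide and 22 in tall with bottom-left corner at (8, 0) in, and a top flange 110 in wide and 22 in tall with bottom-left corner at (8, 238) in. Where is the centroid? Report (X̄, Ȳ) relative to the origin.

X̄ = 45.27 in, Ȳ = 130.00 in

Part | A | x̄ᵢ | ȳᵢ | A·x̄ᵢ | A·ȳᵢ
web | 2080.00 | 4.00 | 130.00 | 8320.00 | 270400.00
bottom flange | 2420.00 | 63.00 | 11.00 | 152460.00 | 26620.00
top flange | 2420.00 | 63.00 | 249.00 | 152460.00 | 602580.00
Σ | 6920.00 |  |  | 313240.00 | 899600.00
X̄ = 313240.00 / 6920.00 = 45.27 in
Ȳ = 899600.00 / 6920.00 = 130.00 in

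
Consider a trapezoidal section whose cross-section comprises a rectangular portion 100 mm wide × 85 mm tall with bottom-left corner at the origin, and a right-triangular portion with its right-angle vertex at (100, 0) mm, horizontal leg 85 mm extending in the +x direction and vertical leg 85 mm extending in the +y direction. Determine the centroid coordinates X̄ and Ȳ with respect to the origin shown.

rectangular portion: A = 100 × 85 = 8500.00, centroid at (50.00, 42.50).
triangular portion: A = ½·85·85 = 3612.50, centroid at (128.33, 28.33).
ΣA = 12112.50 mm²
ΣAX̄ = (8500.00)(50.00) + (3612.50)(128.33) = 888604.17 mm³
ΣAȲ = (8500.00)(42.50) + (3612.50)(28.33) = 463604.17 mm³
X̄ = 888604.17 / 12112.50 = 73.36 mm
Ȳ = 463604.17 / 12112.50 = 38.27 mm

X̄ = 73.36 mm, Ȳ = 38.27 mm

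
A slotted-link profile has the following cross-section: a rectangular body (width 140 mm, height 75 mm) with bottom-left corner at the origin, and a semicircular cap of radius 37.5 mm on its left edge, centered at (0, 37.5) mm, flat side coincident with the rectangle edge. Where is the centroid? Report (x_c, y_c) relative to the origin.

x_c = 55.07 mm, y_c = 37.50 mm

Part | A | x̄ᵢ | ȳᵢ | A·x̄ᵢ | A·ȳᵢ
rectangular body | 10500.00 | 70.00 | 37.50 | 735000.00 | 393750.00
semicircular end | 2208.93 | -15.92 | 37.50 | -35156.25 | 82834.96
Σ | 12708.93 |  |  | 699843.75 | 476584.96
x_c = 699843.75 / 12708.93 = 55.07 mm
y_c = 476584.96 / 12708.93 = 37.50 mm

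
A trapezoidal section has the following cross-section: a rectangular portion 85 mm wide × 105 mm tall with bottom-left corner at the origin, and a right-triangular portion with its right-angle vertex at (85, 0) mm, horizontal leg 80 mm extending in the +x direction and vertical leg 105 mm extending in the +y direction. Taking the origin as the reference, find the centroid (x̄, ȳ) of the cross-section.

x̄ = 64.63 mm, ȳ = 46.90 mm

Part | A | x̄ᵢ | ȳᵢ | A·x̄ᵢ | A·ȳᵢ
rectangular portion | 8925.00 | 42.50 | 52.50 | 379312.50 | 468562.50
triangular portion | 4200.00 | 111.67 | 35.00 | 469000.00 | 147000.00
Σ | 13125.00 |  |  | 848312.50 | 615562.50
x̄ = 848312.50 / 13125.00 = 64.63 mm
ȳ = 615562.50 / 13125.00 = 46.90 mm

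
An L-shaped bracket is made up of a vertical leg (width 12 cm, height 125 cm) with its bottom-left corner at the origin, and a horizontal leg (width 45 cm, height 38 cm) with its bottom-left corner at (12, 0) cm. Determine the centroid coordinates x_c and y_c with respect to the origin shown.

vertical leg: A = 12 × 125 = 1500.00, centroid at (6.00, 62.50).
horizontal leg: A = 45 × 38 = 1710.00, centroid at (34.50, 19.00).
ΣA = 3210.00 cm², ΣAx_c = 67995.00 cm³, ΣAy_c = 126240.00 cm³.
x_c = 67995.00/3210.00 = 21.18 cm; y_c = 126240.00/3210.00 = 39.33 cm.

x_c = 21.18 cm, y_c = 39.33 cm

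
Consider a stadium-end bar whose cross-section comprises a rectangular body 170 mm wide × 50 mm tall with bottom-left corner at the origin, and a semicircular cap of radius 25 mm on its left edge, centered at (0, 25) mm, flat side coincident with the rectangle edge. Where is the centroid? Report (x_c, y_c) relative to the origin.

x_c = 75.10 mm, y_c = 25.00 mm

rectangular body: A = 170 × 50 = 8500.00, centroid at (85.00, 25.00).
semicircular end: A = ½π·25² = 981.75, centroid at (-10.61, 25.00).
ΣA = 9481.75 mm², ΣAx_c = 712083.33 mm³, ΣAy_c = 237043.69 mm³.
x_c = 712083.33/9481.75 = 75.10 mm; y_c = 237043.69/9481.75 = 25.00 mm.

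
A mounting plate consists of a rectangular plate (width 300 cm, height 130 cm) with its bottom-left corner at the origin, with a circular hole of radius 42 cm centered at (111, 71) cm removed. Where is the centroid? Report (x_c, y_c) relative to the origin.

x_c = 156.46 cm, y_c = 64.01 cm

plate: A = 300 × 130 = 39000.00, centroid at (150.00, 65.00).
hole: A = −π·42² = -5541.77, centroid at (111.00, 71.00).
ΣA = 33458.23 cm², ΣAx_c = 5234863.59 cm³, ΣAy_c = 2141534.37 cm³.
x_c = 5234863.59/33458.23 = 156.46 cm; y_c = 2141534.37/33458.23 = 64.01 cm.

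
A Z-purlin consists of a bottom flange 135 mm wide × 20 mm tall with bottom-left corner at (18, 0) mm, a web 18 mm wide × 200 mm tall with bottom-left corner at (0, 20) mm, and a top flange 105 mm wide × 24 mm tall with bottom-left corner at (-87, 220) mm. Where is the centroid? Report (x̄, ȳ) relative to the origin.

x̄ = 19.99 mm, ȳ = 118.33 mm

bottom flange: A = 135 × 20 = 2700.00, centroid at (85.50, 10.00).
web: A = 18 × 200 = 3600.00, centroid at (9.00, 120.00).
top flange: A = 105 × 24 = 2520.00, centroid at (-34.50, 232.00).
ΣA = 8820.00 mm², ΣAx̄ = 176310.00 mm³, ΣAȳ = 1043640.00 mm³.
x̄ = 176310.00/8820.00 = 19.99 mm; ȳ = 1043640.00/8820.00 = 118.33 mm.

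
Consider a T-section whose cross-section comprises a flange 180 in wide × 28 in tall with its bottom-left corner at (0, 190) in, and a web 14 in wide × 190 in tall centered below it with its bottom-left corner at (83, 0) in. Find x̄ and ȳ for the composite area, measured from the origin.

x̄ = 90.00 in, ȳ = 166.35 in

Part | A | x̄ᵢ | ȳᵢ | A·x̄ᵢ | A·ȳᵢ
web | 2660.00 | 90.00 | 95.00 | 239400.00 | 252700.00
flange | 5040.00 | 90.00 | 204.00 | 453600.00 | 1028160.00
Σ | 7700.00 |  |  | 693000.00 | 1280860.00
x̄ = 693000.00 / 7700.00 = 90.00 in
ȳ = 1280860.00 / 7700.00 = 166.35 in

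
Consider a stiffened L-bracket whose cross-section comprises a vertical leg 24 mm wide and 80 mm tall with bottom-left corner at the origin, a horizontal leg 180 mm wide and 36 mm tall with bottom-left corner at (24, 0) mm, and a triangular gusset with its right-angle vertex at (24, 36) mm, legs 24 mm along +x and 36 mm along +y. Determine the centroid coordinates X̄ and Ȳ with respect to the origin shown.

X̄ = 87.82 mm, Ȳ = 24.25 mm

Part | A | x̄ᵢ | ȳᵢ | A·x̄ᵢ | A·ȳᵢ
vertical leg | 1920.00 | 12.00 | 40.00 | 23040.00 | 76800.00
horizontal leg | 6480.00 | 114.00 | 18.00 | 738720.00 | 116640.00
gusset | 432.00 | 32.00 | 48.00 | 13824.00 | 20736.00
Σ | 8832.00 |  |  | 775584.00 | 214176.00
X̄ = 775584.00 / 8832.00 = 87.82 mm
Ȳ = 214176.00 / 8832.00 = 24.25 mm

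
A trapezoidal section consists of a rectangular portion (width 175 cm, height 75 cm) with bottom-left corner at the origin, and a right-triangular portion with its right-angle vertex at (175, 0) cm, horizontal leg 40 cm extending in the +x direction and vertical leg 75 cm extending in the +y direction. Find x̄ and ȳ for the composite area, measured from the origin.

x̄ = 97.84 cm, ȳ = 36.22 cm

rectangular portion: A = 175 × 75 = 13125.00, centroid at (87.50, 37.50).
triangular portion: A = ½·40·75 = 1500.00, centroid at (188.33, 25.00).
ΣA = 14625.00 cm², ΣAx̄ = 1430937.50 cm³, ΣAȳ = 529687.50 cm³.
x̄ = 1430937.50/14625.00 = 97.84 cm; ȳ = 529687.50/14625.00 = 36.22 cm.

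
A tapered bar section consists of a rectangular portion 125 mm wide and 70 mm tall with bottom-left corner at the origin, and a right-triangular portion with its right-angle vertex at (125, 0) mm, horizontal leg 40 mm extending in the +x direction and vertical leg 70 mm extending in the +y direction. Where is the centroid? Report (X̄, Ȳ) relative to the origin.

Part | A | x̄ᵢ | ȳᵢ | A·x̄ᵢ | A·ȳᵢ
rectangular portion | 8750.00 | 62.50 | 35.00 | 546875.00 | 306250.00
triangular portion | 1400.00 | 138.33 | 23.33 | 193666.67 | 32666.67
Σ | 10150.00 |  |  | 740541.67 | 338916.67
X̄ = 740541.67 / 10150.00 = 72.96 mm
Ȳ = 338916.67 / 10150.00 = 33.39 mm

X̄ = 72.96 mm, Ȳ = 33.39 mm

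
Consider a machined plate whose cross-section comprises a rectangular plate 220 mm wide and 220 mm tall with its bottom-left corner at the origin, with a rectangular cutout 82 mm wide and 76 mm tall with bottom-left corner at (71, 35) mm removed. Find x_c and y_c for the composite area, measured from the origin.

Part | A | x̄ᵢ | ȳᵢ | A·x̄ᵢ | A·ȳᵢ
plate | 48400.00 | 110.00 | 110.00 | 5324000.00 | 5324000.00
hole | -6232.00 | 112.00 | 73.00 | -697984.00 | -454936.00
Σ | 42168.00 |  |  | 4626016.00 | 4869064.00
x_c = 4626016.00 / 42168.00 = 109.70 mm
y_c = 4869064.00 / 42168.00 = 115.47 mm

x_c = 109.70 mm, y_c = 115.47 mm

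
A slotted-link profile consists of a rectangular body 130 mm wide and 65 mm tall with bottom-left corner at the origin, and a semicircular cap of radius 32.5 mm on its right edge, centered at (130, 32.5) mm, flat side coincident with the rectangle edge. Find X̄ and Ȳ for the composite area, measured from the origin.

X̄ = 77.93 mm, Ȳ = 32.50 mm

Part | A | x̄ᵢ | ȳᵢ | A·x̄ᵢ | A·ȳᵢ
rectangular body | 8450.00 | 65.00 | 32.50 | 549250.00 | 274625.00
semicircular end | 1659.15 | 143.79 | 32.50 | 238575.39 | 53922.49
Σ | 10109.15 |  |  | 787825.39 | 328547.49
X̄ = 787825.39 / 10109.15 = 77.93 mm
Ȳ = 328547.49 / 10109.15 = 32.50 mm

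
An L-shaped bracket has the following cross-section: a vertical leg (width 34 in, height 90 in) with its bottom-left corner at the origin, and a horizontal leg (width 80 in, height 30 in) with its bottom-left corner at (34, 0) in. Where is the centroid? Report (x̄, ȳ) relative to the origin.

x̄ = 42.05 in, ȳ = 31.81 in

vertical leg: A = 34 × 90 = 3060.00, centroid at (17.00, 45.00).
horizontal leg: A = 80 × 30 = 2400.00, centroid at (74.00, 15.00).
ΣA = 5460.00 in², ΣAx̄ = 229620.00 in³, ΣAȳ = 173700.00 in³.
x̄ = 229620.00/5460.00 = 42.05 in; ȳ = 173700.00/5460.00 = 31.81 in.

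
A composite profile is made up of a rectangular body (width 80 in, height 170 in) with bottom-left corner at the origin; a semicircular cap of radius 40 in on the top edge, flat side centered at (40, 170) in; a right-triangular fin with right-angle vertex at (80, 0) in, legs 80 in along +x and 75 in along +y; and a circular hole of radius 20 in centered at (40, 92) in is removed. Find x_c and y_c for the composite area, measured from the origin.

rectangular body: A = 80 × 170 = 13600.00, centroid at (40.00, 85.00).
semicircular top: A = ½π·40² = 2513.27, centroid at (40.00, 186.98).
triangular fin: A = ½·80·75 = 3000.00, centroid at (106.67, 25.00).
hole: A = −π·20² = -1256.64, centroid at (40.00, 92.00).
ΣA = 17856.64 in², ΣAx_c = 914265.48 in³, ΣAy_c = 1585312.66 in³.
x_c = 914265.48/17856.64 = 51.20 in; y_c = 1585312.66/17856.64 = 88.78 in.

x_c = 51.20 in, y_c = 88.78 in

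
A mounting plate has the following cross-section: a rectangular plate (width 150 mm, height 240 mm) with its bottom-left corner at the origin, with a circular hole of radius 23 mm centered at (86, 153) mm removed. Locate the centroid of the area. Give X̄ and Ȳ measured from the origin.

X̄ = 74.47 mm, Ȳ = 118.40 mm

Part | A | x̄ᵢ | ȳᵢ | A·x̄ᵢ | A·ȳᵢ
plate | 36000.00 | 75.00 | 120.00 | 2700000.00 | 4320000.00
hole | -1661.90 | 86.00 | 153.00 | -142923.62 | -254271.08
Σ | 34338.10 |  |  | 2557076.38 | 4065728.92
X̄ = 2557076.38 / 34338.10 = 74.47 mm
Ȳ = 4065728.92 / 34338.10 = 118.40 mm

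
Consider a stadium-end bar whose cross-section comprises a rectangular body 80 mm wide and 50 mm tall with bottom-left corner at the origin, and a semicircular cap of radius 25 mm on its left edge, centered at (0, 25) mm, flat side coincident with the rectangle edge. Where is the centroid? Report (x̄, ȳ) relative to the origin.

x̄ = 30.03 mm, ȳ = 25.00 mm

Part | A | x̄ᵢ | ȳᵢ | A·x̄ᵢ | A·ȳᵢ
rectangular body | 4000.00 | 40.00 | 25.00 | 160000.00 | 100000.00
semicircular end | 981.75 | -10.61 | 25.00 | -10416.67 | 24543.69
Σ | 4981.75 |  |  | 149583.33 | 124543.69
x̄ = 149583.33 / 4981.75 = 30.03 mm
ȳ = 124543.69 / 4981.75 = 25.00 mm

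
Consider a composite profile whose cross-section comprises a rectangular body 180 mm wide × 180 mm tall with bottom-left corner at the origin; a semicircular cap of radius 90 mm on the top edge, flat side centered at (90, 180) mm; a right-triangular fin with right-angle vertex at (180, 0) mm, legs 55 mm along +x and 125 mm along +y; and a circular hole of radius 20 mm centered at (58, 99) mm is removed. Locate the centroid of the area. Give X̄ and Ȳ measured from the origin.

X̄ = 98.72 mm, Ȳ = 120.73 mm

Part | A | x̄ᵢ | ȳᵢ | A·x̄ᵢ | A·ȳᵢ
rectangular body | 32400.00 | 90.00 | 90.00 | 2916000.00 | 2916000.00
semicircular top | 12723.45 | 90.00 | 218.20 | 1145110.52 | 2776221.04
triangular fin | 3437.50 | 198.33 | 41.67 | 681770.83 | 143229.17
hole | -1256.64 | 58.00 | 99.00 | -72884.95 | -124407.07
Σ | 47304.31 |  |  | 4669996.41 | 5711043.14
X̄ = 4669996.41 / 47304.31 = 98.72 mm
Ȳ = 5711043.14 / 47304.31 = 120.73 mm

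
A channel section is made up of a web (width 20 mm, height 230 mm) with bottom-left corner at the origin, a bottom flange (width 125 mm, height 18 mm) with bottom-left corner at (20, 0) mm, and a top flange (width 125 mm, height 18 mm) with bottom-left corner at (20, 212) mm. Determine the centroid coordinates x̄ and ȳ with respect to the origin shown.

x̄ = 45.85 mm, ȳ = 115.00 mm

web: A = 20 × 230 = 4600.00, centroid at (10.00, 115.00).
bottom flange: A = 125 × 18 = 2250.00, centroid at (82.50, 9.00).
top flange: A = 125 × 18 = 2250.00, centroid at (82.50, 221.00).
ΣA = 9100.00 mm², ΣAx̄ = 417250.00 mm³, ΣAȳ = 1046500.00 mm³.
x̄ = 417250.00/9100.00 = 45.85 mm; ȳ = 1046500.00/9100.00 = 115.00 mm.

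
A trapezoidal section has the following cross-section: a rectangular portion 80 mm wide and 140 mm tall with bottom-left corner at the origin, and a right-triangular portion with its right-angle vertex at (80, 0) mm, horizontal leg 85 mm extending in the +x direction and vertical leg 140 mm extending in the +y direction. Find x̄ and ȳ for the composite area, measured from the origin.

rectangular portion: A = 80 × 140 = 11200.00, centroid at (40.00, 70.00).
triangular portion: A = ½·85·140 = 5950.00, centroid at (108.33, 46.67).
ΣA = 17150.00 mm²
ΣAx̄ = (11200.00)(40.00) + (5950.00)(108.33) = 1092583.33 mm³
ΣAȳ = (11200.00)(70.00) + (5950.00)(46.67) = 1061666.67 mm³
x̄ = 1092583.33 / 17150.00 = 63.71 mm
ȳ = 1061666.67 / 17150.00 = 61.90 mm

x̄ = 63.71 mm, ȳ = 61.90 mm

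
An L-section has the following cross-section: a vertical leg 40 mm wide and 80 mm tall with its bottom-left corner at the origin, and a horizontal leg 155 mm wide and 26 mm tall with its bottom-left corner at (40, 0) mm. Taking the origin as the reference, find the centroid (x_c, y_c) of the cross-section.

vertical leg: A = 40 × 80 = 3200.00, centroid at (20.00, 40.00).
horizontal leg: A = 155 × 26 = 4030.00, centroid at (117.50, 13.00).
ΣA = 7230.00 mm², ΣAx_c = 537525.00 mm³, ΣAy_c = 180390.00 mm³.
x_c = 537525.00/7230.00 = 74.35 mm; y_c = 180390.00/7230.00 = 24.95 mm.

x_c = 74.35 mm, y_c = 24.95 mm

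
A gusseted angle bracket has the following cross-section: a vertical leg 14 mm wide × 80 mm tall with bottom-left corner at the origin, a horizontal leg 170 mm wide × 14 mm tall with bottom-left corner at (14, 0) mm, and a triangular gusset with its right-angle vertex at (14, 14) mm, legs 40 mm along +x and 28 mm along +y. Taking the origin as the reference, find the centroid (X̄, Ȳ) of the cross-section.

vertical leg: A = 14 × 80 = 1120.00, centroid at (7.00, 40.00).
horizontal leg: A = 170 × 14 = 2380.00, centroid at (99.00, 7.00).
gusset: A = ½·40·28 = 560.00, centroid at (27.33, 23.33).
ΣA = 4060.00 mm², ΣAX̄ = 258766.67 mm³, ΣAȲ = 74526.67 mm³.
X̄ = 258766.67/4060.00 = 63.74 mm; Ȳ = 74526.67/4060.00 = 18.36 mm.

X̄ = 63.74 mm, Ȳ = 18.36 mm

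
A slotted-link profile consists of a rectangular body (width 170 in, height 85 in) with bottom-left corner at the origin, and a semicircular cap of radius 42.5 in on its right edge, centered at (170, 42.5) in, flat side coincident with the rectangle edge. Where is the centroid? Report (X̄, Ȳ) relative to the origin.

X̄ = 101.91 in, Ȳ = 42.50 in

Part | A | x̄ᵢ | ȳᵢ | A·x̄ᵢ | A·ȳᵢ
rectangular body | 14450.00 | 85.00 | 42.50 | 1228250.00 | 614125.00
semicircular end | 2837.25 | 188.04 | 42.50 | 533509.73 | 120583.16
Σ | 17287.25 |  |  | 1761759.73 | 734708.16
X̄ = 1761759.73 / 17287.25 = 101.91 in
Ȳ = 734708.16 / 17287.25 = 42.50 in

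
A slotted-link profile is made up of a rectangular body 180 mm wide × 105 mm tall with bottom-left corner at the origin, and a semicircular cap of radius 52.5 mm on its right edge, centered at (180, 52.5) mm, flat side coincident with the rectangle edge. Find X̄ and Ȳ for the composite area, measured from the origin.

Part | A | x̄ᵢ | ȳᵢ | A·x̄ᵢ | A·ȳᵢ
rectangular body | 18900.00 | 90.00 | 52.50 | 1701000.00 | 992250.00
semicircular end | 4329.51 | 202.28 | 52.50 | 875780.08 | 227299.14
Σ | 23229.51 |  |  | 2576780.08 | 1219549.14
X̄ = 2576780.08 / 23229.51 = 110.93 mm
Ȳ = 1219549.14 / 23229.51 = 52.50 mm

X̄ = 110.93 mm, Ȳ = 52.50 mm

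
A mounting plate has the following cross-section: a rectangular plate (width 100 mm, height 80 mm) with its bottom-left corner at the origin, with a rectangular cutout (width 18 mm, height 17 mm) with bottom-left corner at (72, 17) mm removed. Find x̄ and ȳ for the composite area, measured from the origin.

x̄ = 48.77 mm, ȳ = 40.58 mm

plate: A = 100 × 80 = 8000.00, centroid at (50.00, 40.00).
hole: A = −(18 × 17) = -306.00, centroid at (81.00, 25.50).
ΣA = 7694.00 mm², ΣAx̄ = 375214.00 mm³, ΣAȳ = 312197.00 mm³.
x̄ = 375214.00/7694.00 = 48.77 mm; ȳ = 312197.00/7694.00 = 40.58 mm.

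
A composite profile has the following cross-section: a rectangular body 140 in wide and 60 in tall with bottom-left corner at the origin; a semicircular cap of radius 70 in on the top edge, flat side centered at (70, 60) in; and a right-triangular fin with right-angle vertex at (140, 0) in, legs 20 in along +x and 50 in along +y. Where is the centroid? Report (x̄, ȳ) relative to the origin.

x̄ = 72.31 in, ȳ = 57.29 in

rectangular body: A = 140 × 60 = 8400.00, centroid at (70.00, 30.00).
semicircular top: A = ½π·70² = 7696.90, centroid at (70.00, 89.71).
triangular fin: A = ½·20·50 = 500.00, centroid at (146.67, 16.67).
ΣA = 16596.90 in², ΣAx̄ = 1200116.47 in³, ΣAȳ = 950814.12 in³.
x̄ = 1200116.47/16596.90 = 72.31 in; ȳ = 950814.12/16596.90 = 57.29 in.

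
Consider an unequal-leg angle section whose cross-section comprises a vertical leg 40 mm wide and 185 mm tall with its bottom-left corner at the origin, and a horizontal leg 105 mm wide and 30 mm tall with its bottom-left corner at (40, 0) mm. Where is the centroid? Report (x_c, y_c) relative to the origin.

x_c = 41.65 mm, y_c = 69.36 mm

vertical leg: A = 40 × 185 = 7400.00, centroid at (20.00, 92.50).
horizontal leg: A = 105 × 30 = 3150.00, centroid at (92.50, 15.00).
ΣA = 10550.00 mm²
ΣAx_c = (7400.00)(20.00) + (3150.00)(92.50) = 439375.00 mm³
ΣAy_c = (7400.00)(92.50) + (3150.00)(15.00) = 731750.00 mm³
x_c = 439375.00 / 10550.00 = 41.65 mm
y_c = 731750.00 / 10550.00 = 69.36 mm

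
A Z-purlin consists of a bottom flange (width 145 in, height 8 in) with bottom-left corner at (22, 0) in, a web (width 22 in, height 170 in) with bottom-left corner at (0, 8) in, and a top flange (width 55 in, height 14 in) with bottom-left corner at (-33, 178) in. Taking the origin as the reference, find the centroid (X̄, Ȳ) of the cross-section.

X̄ = 25.84 in, Ȳ = 87.29 in

bottom flange: A = 145 × 8 = 1160.00, centroid at (94.50, 4.00).
web: A = 22 × 170 = 3740.00, centroid at (11.00, 93.00).
top flange: A = 55 × 14 = 770.00, centroid at (-5.50, 185.00).
ΣA = 5670.00 in², ΣAX̄ = 146525.00 in³, ΣAȲ = 494910.00 in³.
X̄ = 146525.00/5670.00 = 25.84 in; Ȳ = 494910.00/5670.00 = 87.29 in.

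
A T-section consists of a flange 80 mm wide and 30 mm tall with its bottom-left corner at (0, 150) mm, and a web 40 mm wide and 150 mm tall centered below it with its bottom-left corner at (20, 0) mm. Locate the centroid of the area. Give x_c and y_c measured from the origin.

x_c = 40.00 mm, y_c = 100.71 mm

web: A = 40 × 150 = 6000.00, centroid at (40.00, 75.00).
flange: A = 80 × 30 = 2400.00, centroid at (40.00, 165.00).
ΣA = 8400.00 mm², ΣAx_c = 336000.00 mm³, ΣAy_c = 846000.00 mm³.
x_c = 336000.00/8400.00 = 40.00 mm; y_c = 846000.00/8400.00 = 100.71 mm.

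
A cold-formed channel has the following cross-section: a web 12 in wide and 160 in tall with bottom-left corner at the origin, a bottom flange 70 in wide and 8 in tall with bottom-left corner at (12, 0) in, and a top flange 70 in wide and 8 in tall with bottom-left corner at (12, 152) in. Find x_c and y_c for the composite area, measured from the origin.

x_c = 21.11 in, y_c = 80.00 in

web: A = 12 × 160 = 1920.00, centroid at (6.00, 80.00).
bottom flange: A = 70 × 8 = 560.00, centroid at (47.00, 4.00).
top flange: A = 70 × 8 = 560.00, centroid at (47.00, 156.00).
ΣA = 3040.00 in²
ΣAx_c = (1920.00)(6.00) + (560.00)(47.00) + (560.00)(47.00) = 64160.00 in³
ΣAy_c = (1920.00)(80.00) + (560.00)(4.00) + (560.00)(156.00) = 243200.00 in³
x_c = 64160.00 / 3040.00 = 21.11 in
y_c = 243200.00 / 3040.00 = 80.00 in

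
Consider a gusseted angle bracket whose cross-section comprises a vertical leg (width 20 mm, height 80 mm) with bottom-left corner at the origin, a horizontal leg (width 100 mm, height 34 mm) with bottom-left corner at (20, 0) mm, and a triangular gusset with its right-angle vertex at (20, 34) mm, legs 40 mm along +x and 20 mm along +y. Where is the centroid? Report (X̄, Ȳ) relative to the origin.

X̄ = 49.51 mm, Ȳ = 25.57 mm

vertical leg: A = 20 × 80 = 1600.00, centroid at (10.00, 40.00).
horizontal leg: A = 100 × 34 = 3400.00, centroid at (70.00, 17.00).
gusset: A = ½·40·20 = 400.00, centroid at (33.33, 40.67).
ΣA = 5400.00 mm², ΣAX̄ = 267333.33 mm³, ΣAȲ = 138066.67 mm³.
X̄ = 267333.33/5400.00 = 49.51 mm; Ȳ = 138066.67/5400.00 = 25.57 mm.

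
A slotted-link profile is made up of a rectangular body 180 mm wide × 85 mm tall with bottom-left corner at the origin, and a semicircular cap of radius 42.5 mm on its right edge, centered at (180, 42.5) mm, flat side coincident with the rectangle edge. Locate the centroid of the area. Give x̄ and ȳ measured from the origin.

rectangular body: A = 180 × 85 = 15300.00, centroid at (90.00, 42.50).
semicircular end: A = ½π·42.5² = 2837.25, centroid at (198.04, 42.50).
ΣA = 18137.25 mm², ΣAx̄ = 1938882.24 mm³, ΣAȳ = 770833.16 mm³.
x̄ = 1938882.24/18137.25 = 106.90 mm; ȳ = 770833.16/18137.25 = 42.50 mm.

x̄ = 106.90 mm, ȳ = 42.50 mm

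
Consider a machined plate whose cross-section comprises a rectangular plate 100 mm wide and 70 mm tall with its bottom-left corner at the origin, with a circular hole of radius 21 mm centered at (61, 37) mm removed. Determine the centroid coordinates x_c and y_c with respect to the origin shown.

plate: A = 100 × 70 = 7000.00, centroid at (50.00, 35.00).
hole: A = −π·21² = -1385.44, centroid at (61.00, 37.00).
ΣA = 5614.56 mm²
ΣAx_c = (7000.00)(50.00) + (-1385.44)(61.00) = 265488.02 mm³
ΣAy_c = (7000.00)(35.00) + (-1385.44)(37.00) = 193738.63 mm³
x_c = 265488.02 / 5614.56 = 47.29 mm
y_c = 193738.63 / 5614.56 = 34.51 mm

x_c = 47.29 mm, y_c = 34.51 mm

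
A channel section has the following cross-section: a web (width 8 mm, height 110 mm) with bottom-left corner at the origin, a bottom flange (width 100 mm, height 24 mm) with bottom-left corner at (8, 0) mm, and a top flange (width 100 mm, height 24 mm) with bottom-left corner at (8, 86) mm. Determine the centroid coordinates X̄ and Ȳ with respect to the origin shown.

X̄ = 49.63 mm, Ȳ = 55.00 mm

web: A = 8 × 110 = 880.00, centroid at (4.00, 55.00).
bottom flange: A = 100 × 24 = 2400.00, centroid at (58.00, 12.00).
top flange: A = 100 × 24 = 2400.00, centroid at (58.00, 98.00).
ΣA = 5680.00 mm²
ΣAX̄ = (880.00)(4.00) + (2400.00)(58.00) + (2400.00)(58.00) = 281920.00 mm³
ΣAȲ = (880.00)(55.00) + (2400.00)(12.00) + (2400.00)(98.00) = 312400.00 mm³
X̄ = 281920.00 / 5680.00 = 49.63 mm
Ȳ = 312400.00 / 5680.00 = 55.00 mm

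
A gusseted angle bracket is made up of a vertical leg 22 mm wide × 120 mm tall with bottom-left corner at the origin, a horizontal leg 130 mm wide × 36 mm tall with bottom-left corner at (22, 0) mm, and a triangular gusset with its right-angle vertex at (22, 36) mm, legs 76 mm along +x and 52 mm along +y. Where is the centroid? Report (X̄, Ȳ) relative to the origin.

X̄ = 56.98 mm, Ȳ = 37.44 mm

vertical leg: A = 22 × 120 = 2640.00, centroid at (11.00, 60.00).
horizontal leg: A = 130 × 36 = 4680.00, centroid at (87.00, 18.00).
gusset: A = ½·76·52 = 1976.00, centroid at (47.33, 53.33).
ΣA = 9296.00 mm², ΣAX̄ = 529730.67 mm³, ΣAȲ = 348026.67 mm³.
X̄ = 529730.67/9296.00 = 56.98 mm; Ȳ = 348026.67/9296.00 = 37.44 mm.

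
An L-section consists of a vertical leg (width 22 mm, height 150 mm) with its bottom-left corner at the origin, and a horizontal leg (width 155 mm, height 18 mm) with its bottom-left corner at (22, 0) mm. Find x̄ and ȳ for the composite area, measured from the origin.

Part | A | x̄ᵢ | ȳᵢ | A·x̄ᵢ | A·ȳᵢ
vertical leg | 3300.00 | 11.00 | 75.00 | 36300.00 | 247500.00
horizontal leg | 2790.00 | 99.50 | 9.00 | 277605.00 | 25110.00
Σ | 6090.00 |  |  | 313905.00 | 272610.00
x̄ = 313905.00 / 6090.00 = 51.54 mm
ȳ = 272610.00 / 6090.00 = 44.76 mm

x̄ = 51.54 mm, ȳ = 44.76 mm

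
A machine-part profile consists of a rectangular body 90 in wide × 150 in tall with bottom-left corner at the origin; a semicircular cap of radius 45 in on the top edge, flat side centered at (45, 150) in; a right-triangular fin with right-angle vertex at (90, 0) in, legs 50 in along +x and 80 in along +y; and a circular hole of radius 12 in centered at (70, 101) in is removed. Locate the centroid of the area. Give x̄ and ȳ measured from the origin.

x̄ = 51.15 in, ȳ = 85.47 in

rectangular body: A = 90 × 150 = 13500.00, centroid at (45.00, 75.00).
semicircular top: A = ½π·45² = 3180.86, centroid at (45.00, 169.10).
triangular fin: A = ½·50·80 = 2000.00, centroid at (106.67, 26.67).
hole: A = −π·12² = -452.39, centroid at (70.00, 101.00).
ΣA = 18228.47 in², ΣAx̄ = 932304.89 in³, ΣAȳ = 1558021.39 in³.
x̄ = 932304.89/18228.47 = 51.15 in; ȳ = 1558021.39/18228.47 = 85.47 in.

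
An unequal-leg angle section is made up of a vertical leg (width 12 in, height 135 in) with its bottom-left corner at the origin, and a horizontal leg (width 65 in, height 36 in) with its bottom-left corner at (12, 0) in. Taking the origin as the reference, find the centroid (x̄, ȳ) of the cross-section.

vertical leg: A = 12 × 135 = 1620.00, centroid at (6.00, 67.50).
horizontal leg: A = 65 × 36 = 2340.00, centroid at (44.50, 18.00).
ΣA = 3960.00 in²
ΣAx̄ = (1620.00)(6.00) + (2340.00)(44.50) = 113850.00 in³
ΣAȳ = (1620.00)(67.50) + (2340.00)(18.00) = 151470.00 in³
x̄ = 113850.00 / 3960.00 = 28.75 in
ȳ = 151470.00 / 3960.00 = 38.25 in

x̄ = 28.75 in, ȳ = 38.25 in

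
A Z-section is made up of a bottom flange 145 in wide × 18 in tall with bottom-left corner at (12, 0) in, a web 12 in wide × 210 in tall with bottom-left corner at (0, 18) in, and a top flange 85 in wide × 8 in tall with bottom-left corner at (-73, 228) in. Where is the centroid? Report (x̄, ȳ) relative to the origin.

x̄ = 36.99 in, ȳ = 84.55 in

Part | A | x̄ᵢ | ȳᵢ | A·x̄ᵢ | A·ȳᵢ
bottom flange | 2610.00 | 84.50 | 9.00 | 220545.00 | 23490.00
web | 2520.00 | 6.00 | 123.00 | 15120.00 | 309960.00
top flange | 680.00 | -30.50 | 232.00 | -20740.00 | 157760.00
Σ | 5810.00 |  |  | 214925.00 | 491210.00
x̄ = 214925.00 / 5810.00 = 36.99 in
ȳ = 491210.00 / 5810.00 = 84.55 in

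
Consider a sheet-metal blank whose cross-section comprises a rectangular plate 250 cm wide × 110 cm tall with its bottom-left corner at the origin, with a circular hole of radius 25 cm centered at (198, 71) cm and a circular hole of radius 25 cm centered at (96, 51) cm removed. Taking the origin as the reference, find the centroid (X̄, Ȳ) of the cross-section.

X̄ = 121.34 cm, Ȳ = 54.00 cm

plate: A = 250 × 110 = 27500.00, centroid at (125.00, 55.00).
hole 1: A = −π·25² = -1963.50, centroid at (198.00, 71.00).
hole 2: A = −π·25² = -1963.50, centroid at (96.00, 51.00).
ΣA = 23573.01 cm², ΣAX̄ = 2860232.35 cm³, ΣAȲ = 1272953.56 cm³.
X̄ = 2860232.35/23573.01 = 121.34 cm; Ȳ = 1272953.56/23573.01 = 54.00 cm.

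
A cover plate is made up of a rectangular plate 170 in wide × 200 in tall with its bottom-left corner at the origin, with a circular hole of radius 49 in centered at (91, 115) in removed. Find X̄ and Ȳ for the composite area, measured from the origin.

X̄ = 83.29 in, Ȳ = 95.72 in

plate: A = 170 × 200 = 34000.00, centroid at (85.00, 100.00).
hole: A = −π·49² = -7542.96, centroid at (91.00, 115.00).
ΣA = 26457.04 in², ΣAX̄ = 2203590.28 in³, ΣAȲ = 2532559.14 in³.
X̄ = 2203590.28/26457.04 = 83.29 in; Ȳ = 2532559.14/26457.04 = 95.72 in.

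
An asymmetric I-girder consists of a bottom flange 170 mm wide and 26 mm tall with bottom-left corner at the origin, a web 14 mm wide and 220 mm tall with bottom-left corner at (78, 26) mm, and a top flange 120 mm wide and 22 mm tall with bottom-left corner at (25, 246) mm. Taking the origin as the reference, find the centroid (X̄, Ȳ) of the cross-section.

bottom flange: A = 170 × 26 = 4420.00, centroid at (85.00, 13.00).
web: A = 14 × 220 = 3080.00, centroid at (85.00, 136.00).
top flange: A = 120 × 22 = 2640.00, centroid at (85.00, 257.00).
ΣA = 10140.00 mm²
ΣAX̄ = (4420.00)(85.00) + (3080.00)(85.00) + (2640.00)(85.00) = 861900.00 mm³
ΣAȲ = (4420.00)(13.00) + (3080.00)(136.00) + (2640.00)(257.00) = 1154820.00 mm³
X̄ = 861900.00 / 10140.00 = 85.00 mm
Ȳ = 1154820.00 / 10140.00 = 113.89 mm

X̄ = 85.00 mm, Ȳ = 113.89 mm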